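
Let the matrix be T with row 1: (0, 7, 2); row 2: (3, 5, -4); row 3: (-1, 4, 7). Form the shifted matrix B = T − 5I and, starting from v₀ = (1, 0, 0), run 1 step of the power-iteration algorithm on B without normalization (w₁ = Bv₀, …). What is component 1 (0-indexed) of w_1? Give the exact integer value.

3

B = T − 5I has rows (-5, 7, 2); (3, 0, -4); (-1, 4, 2)
w1 = Bv₀ = (-5, 3, -1)
Requested component of w1: 3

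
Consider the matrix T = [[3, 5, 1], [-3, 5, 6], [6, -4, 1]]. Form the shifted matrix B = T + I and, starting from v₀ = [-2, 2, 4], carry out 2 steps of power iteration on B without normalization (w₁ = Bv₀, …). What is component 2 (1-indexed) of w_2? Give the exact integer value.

B = T + I has rows (4, 5, 1); (-3, 6, 6); (6, -4, 2)
w1 = Bv₀ = (6, 42, -12)
w2 = Bw1 = (222, 162, -156)
Requested component of w2: 162

162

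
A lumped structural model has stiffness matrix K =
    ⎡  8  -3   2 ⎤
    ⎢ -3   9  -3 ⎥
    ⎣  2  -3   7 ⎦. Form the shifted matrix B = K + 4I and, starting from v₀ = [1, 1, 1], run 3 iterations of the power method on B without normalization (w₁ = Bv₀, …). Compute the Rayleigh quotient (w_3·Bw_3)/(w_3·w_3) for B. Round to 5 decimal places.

μ ≈ 14.89201

B = K + 4I has rows (12, -3, 2); (-3, 13, -3); (2, -3, 11)
w1 = Bv₀ = (11, 7, 10)
w2 = Bw1 = (131, 28, 111)
w3 = Bw2 = (1710, -362, 1399)
Bw3 = (24404, -14033, 19895)
w3·Bw3 = 74643891; w3·w3 = 5012345; μ ≈ 74643891/5012345 = 14.89201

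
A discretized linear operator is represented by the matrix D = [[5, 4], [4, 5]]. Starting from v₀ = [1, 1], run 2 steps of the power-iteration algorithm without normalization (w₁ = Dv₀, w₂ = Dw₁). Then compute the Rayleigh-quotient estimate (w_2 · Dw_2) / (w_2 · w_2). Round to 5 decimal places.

w1 = Dv₀ = (5·1 + 4·1; 4·1 + 5·1) = (9, 9)
w2 = Dw1 = (5·9 + 4·9; 4·9 + 5·9) = (81, 81)
Dw2 = (729, 729)
w2·Dw2 = 81·729 + 81·729 = 118098; w2·w2 = 81·81 + 81·81 = 13122
λ ≈ 118098/13122 = 9.00000

λ ≈ 9.00000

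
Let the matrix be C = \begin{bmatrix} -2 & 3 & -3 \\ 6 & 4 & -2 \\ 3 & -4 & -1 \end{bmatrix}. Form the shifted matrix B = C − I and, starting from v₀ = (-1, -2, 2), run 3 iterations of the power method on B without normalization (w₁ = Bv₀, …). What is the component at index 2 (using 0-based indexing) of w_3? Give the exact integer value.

B = C − I has rows (-3, 3, -3); (6, 3, -2); (3, -4, -2)
w1 = Bv₀ = ((-3)·(-1) + 3·(-2) + (-3)·2; 6·(-1) + 3·(-2) + (-2)·2; 3·(-1) + (-4)·(-2) + (-2)·2) = (-9, -16, 1)
w2 = Bw1 = ((-3)·(-9) + 3·(-16) + (-3)·1; 6·(-9) + 3·(-16) + (-2)·1; 3·(-9) + (-4)·(-16) + (-2)·1) = (-24, -104, 35)
w3 = Bw2 = (-345, -526, 274)
Requested component of w3: 274

274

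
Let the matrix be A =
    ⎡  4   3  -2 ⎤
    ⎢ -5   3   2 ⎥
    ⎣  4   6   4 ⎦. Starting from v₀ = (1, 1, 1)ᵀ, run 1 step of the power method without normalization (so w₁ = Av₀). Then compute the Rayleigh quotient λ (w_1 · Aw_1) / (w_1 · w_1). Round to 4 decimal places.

λ ≈ 4.6335

w1 = Av₀ = (4·1 + 3·1 + (-2)·1; (-5)·1 + 3·1 + 2·1; 4·1 + 6·1 + 4·1) = (5, 0, 14)
Aw1 = (-8, 3, 76)
w1·Aw1 = 5·(-8) + 0·3 + 14·76 = 1024; w1·w1 = 5·5 + 0·0 + 14·14 = 221
λ ≈ 1024/221 = 4.6335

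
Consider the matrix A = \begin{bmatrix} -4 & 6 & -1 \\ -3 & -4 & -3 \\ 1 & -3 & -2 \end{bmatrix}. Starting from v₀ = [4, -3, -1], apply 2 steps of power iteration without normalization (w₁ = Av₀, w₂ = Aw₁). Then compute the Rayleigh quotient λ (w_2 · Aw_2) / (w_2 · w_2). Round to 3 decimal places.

λ ≈ -2.192

w1 = Av₀ = (-33, 3, 15)
w2 = Aw1 = (135, 42, -72)
Aw2 = (-216, -357, 153)
w2·Aw2 = 135·(-216) + 42·(-357) + (-72)·153 = -55170; w2·w2 = 135·135 + 42·42 + (-72)·(-72) = 25173
λ ≈ -55170/25173 = -2.192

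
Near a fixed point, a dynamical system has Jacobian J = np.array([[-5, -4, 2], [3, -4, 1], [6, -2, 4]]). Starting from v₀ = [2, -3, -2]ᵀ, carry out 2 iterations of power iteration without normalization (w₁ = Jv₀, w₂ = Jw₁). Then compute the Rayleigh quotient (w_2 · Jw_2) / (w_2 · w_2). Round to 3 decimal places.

λ ≈ -4.465

w1 = Jv₀ = ((-5)·2 + (-4)·(-3) + 2·(-2); 3·2 + (-4)·(-3) + 1·(-2); 6·2 + (-2)·(-3) + 4·(-2)) = (-2, 16, 10)
w2 = Jw1 = ((-5)·(-2) + (-4)·16 + 2·10; 3·(-2) + (-4)·16 + 1·10; 6·(-2) + (-2)·16 + 4·10) = (-34, -60, -4)
Jw2 = (402, 134, -100)
w2·Jw2 = (-34)·402 + (-60)·134 + (-4)·(-100) = -21308; w2·w2 = (-34)·(-34) + (-60)·(-60) + (-4)·(-4) = 4772
λ ≈ -21308/4772 = -4.465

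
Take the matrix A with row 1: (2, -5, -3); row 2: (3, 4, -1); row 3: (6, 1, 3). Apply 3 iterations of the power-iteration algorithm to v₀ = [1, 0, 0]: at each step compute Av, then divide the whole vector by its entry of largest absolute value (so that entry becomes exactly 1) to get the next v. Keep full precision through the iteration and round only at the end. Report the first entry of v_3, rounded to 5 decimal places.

Av0 = (2.000000, 3.000000, 6.000000); divide by 6.000000 → v1 = (0.333333, 0.500000, 1.000000)
Av1 = (-4.833333, 2.000000, 5.500000); divide by 5.500000 → v2 = (-0.878788, 0.363636, 1.000000)
Av2 = (-6.575758, -2.181818, -1.909091); divide by -6.575758 → v3 = (1.000000, 0.331797, 0.290323)
Requested entry of v3: -217/-217 = 1.00000

1.00000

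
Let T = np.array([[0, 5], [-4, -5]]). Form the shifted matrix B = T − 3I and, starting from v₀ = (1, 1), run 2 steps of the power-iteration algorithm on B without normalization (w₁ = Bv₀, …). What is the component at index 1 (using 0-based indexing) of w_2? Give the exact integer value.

B = T − 3I has rows (-3, 5); (-4, -8)
w1 = Bv₀ = (2, -12)
w2 = Bw1 = (-66, 88)
Requested component of w2: 88

88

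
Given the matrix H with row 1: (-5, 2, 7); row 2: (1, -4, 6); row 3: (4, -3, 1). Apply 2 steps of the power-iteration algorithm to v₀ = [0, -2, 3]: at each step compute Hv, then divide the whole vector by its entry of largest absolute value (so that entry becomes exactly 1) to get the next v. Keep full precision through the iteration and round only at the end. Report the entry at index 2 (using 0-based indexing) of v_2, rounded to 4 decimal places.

Hv0 = (17.00000, 26.00000, 9.00000); divide by 26.00000 → v1 = (0.65385, 1.00000, 0.34615)
Hv1 = (1.15385, -1.26923, -0.03846); divide by -1.26923 → v2 = (-0.90909, 1.00000, 0.03030)
Requested entry of v2: -1/-33 = 0.0303

0.0303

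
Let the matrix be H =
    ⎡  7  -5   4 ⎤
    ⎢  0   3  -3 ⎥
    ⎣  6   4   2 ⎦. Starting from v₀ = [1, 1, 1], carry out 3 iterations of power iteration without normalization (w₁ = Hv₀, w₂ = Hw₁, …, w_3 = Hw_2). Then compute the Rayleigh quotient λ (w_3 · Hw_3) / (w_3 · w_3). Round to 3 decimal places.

w1 = Hv₀ = (7·1 + (-5)·1 + 4·1; 0·1 + 3·1 + (-3)·1; 6·1 + 4·1 + 2·1) = (6, 0, 12)
w2 = Hw1 = (7·6 + (-5)·0 + 4·12; 0·6 + 3·0 + (-3)·12; 6·6 + 4·0 + 2·12) = (90, -36, 60)
w3 = Hw2 = (1050, -288, 516)
Hw3 = (10854, -2412, 6180)
w3·Hw3 = 1050·10854 + (-288)·(-2412) + 516·6180 = 15280236; w3·w3 = 1050·1050 + (-288)·(-288) + 516·516 = 1451700
λ ≈ 15280236/1451700 = 10.526

λ ≈ 10.526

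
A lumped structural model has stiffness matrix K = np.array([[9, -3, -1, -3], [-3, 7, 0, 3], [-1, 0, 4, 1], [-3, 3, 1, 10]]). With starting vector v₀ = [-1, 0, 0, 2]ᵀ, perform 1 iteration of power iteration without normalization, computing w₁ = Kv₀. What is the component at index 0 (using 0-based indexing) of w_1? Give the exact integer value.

-15

w1 = Kv₀ = (-15, 9, 3, 23)
The requested component of w1 is -15.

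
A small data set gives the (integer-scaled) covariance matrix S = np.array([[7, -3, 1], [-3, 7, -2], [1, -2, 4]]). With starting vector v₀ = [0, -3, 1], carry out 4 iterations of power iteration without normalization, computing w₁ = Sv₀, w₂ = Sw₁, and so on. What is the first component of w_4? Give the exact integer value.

w1 = Sv₀ = (10, -23, 10)
w2 = Sw1 = (149, -211, 96)
w3 = Sw2 = (1772, -2116, 955)
w4 = Sw3 = (19707, -22038, 9824)
The requested component of w4 is 19707.

19707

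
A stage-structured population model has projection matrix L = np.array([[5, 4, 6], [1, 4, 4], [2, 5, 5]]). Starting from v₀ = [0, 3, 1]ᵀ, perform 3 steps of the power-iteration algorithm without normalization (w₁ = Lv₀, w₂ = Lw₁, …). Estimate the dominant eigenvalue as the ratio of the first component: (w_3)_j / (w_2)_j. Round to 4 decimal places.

w1 = Lv₀ = (18, 16, 20)
w2 = Lw1 = (274, 162, 216)
w3 = Lw2 = (3314, 1786, 2438)
Ratio at component: 3314 / 274 = 12.0949

λ ≈ 12.0949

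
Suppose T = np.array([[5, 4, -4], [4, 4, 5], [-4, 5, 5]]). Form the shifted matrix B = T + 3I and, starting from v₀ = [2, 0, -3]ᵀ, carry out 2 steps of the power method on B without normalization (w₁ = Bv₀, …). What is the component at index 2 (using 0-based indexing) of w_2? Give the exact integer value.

-403

B = T + 3I has rows (8, 4, -4); (4, 7, 5); (-4, 5, 8)
w1 = Bv₀ = (8·2 + 4·0 + (-4)·(-3); 4·2 + 7·0 + 5·(-3); (-4)·2 + 5·0 + 8·(-3)) = (28, -7, -32)
w2 = Bw1 = (8·28 + 4·(-7) + (-4)·(-32); 4·28 + 7·(-7) + 5·(-32); (-4)·28 + 5·(-7) + 8·(-32)) = (324, -97, -403)
Requested component of w2: -403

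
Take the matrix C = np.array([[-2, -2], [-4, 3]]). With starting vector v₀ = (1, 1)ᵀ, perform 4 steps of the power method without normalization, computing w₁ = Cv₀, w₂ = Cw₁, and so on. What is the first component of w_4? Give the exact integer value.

94

w1 = Cv₀ = (-4, -1)
w2 = Cw1 = (10, 13)
w3 = Cw2 = (-46, -1)
w4 = Cw3 = (94, 181)
The requested component of w4 is 94.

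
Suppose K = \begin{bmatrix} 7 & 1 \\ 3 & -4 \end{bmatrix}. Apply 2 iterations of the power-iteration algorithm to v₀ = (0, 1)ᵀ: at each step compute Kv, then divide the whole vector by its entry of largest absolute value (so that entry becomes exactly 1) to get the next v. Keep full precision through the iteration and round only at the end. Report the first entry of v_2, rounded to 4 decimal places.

0.1579

Kv0 = (1.00000, -4.00000); divide by -4.00000 → v1 = (-0.25000, 1.00000)
Kv1 = (-0.75000, -4.75000); divide by -4.75000 → v2 = (0.15789, 1.00000)
Requested entry of v2: 3/19 = 0.1579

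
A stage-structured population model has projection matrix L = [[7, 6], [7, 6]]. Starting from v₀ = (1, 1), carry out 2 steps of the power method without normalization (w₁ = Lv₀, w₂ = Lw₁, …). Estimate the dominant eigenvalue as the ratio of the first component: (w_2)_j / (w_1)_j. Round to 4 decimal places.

λ ≈ 13.0000

w1 = Lv₀ = (13, 13)
w2 = Lw1 = (169, 169)
Ratio at component: 169 / 13 = 13.0000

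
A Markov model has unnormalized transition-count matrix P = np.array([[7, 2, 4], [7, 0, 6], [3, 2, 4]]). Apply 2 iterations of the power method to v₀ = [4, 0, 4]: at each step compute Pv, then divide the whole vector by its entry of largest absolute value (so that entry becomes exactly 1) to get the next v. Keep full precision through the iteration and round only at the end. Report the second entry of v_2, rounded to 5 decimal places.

0.90840

Pv0 = (44.000000, 52.000000, 28.000000); divide by 52.000000 → v1 = (0.846154, 1.000000, 0.538462)
Pv1 = (10.076923, 9.153846, 6.692308); divide by 10.076923 → v2 = (1.000000, 0.908397, 0.664122)
Requested entry of v2: 476/524 = 0.90840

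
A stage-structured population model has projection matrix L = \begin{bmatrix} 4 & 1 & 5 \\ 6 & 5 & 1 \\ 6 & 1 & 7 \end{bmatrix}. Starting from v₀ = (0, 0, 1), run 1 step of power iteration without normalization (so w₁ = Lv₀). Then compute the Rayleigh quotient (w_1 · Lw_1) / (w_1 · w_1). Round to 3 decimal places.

w1 = Lv₀ = (4·0 + 1·0 + 5·1; 6·0 + 5·0 + 1·1; 6·0 + 1·0 + 7·1) = (5, 1, 7)
Lw1 = (56, 42, 80)
w1·Lw1 = 5·56 + 1·42 + 7·80 = 882; w1·w1 = 5·5 + 1·1 + 7·7 = 75
λ ≈ 882/75 = 11.760

11.760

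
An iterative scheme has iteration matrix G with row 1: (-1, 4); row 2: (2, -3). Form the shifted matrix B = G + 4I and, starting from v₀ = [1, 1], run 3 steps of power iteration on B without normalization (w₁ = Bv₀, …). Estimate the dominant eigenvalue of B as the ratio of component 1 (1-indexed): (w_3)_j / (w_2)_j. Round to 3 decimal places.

μ ≈ 5.061

B = G + 4I has rows (3, 4); (2, 1)
w1 = Bv₀ = (3·1 + 4·1; 2·1 + 1·1) = (7, 3)
w2 = Bw1 = (3·7 + 4·3; 2·7 + 1·3) = (33, 17)
w3 = Bw2 = (167, 83)
Ratio: 167/33 = 5.061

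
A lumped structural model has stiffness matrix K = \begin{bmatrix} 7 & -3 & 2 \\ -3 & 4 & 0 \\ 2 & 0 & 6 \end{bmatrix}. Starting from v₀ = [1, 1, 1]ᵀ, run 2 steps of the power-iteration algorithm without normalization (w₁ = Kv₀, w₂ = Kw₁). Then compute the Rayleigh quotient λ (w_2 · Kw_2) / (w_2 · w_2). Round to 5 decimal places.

8.99853

w1 = Kv₀ = (6, 1, 8)
w2 = Kw1 = (55, -14, 60)
Kw2 = (547, -221, 470)
w2·Kw2 = 55·547 + (-14)·(-221) + 60·470 = 61379; w2·w2 = 55·55 + (-14)·(-14) + 60·60 = 6821
λ ≈ 61379/6821 = 8.99853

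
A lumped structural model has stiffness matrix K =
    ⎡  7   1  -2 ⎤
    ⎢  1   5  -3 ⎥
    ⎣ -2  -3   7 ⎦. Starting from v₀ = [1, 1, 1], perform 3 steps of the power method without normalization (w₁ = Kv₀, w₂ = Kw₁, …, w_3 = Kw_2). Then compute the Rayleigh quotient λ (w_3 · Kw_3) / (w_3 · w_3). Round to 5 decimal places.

w1 = Kv₀ = (7·1 + 1·1 + (-2)·1; 1·1 + 5·1 + (-3)·1; (-2)·1 + (-3)·1 + 7·1) = (6, 3, 2)
w2 = Kw1 = (7·6 + 1·3 + (-2)·2; 1·6 + 5·3 + (-3)·2; (-2)·6 + (-3)·3 + 7·2) = (41, 15, -7)
w3 = Kw2 = (316, 137, -176)
Kw3 = (2701, 1529, -2275)
w3·Kw3 = 316·2701 + 137·1529 + (-176)·(-2275) = 1463389; w3·w3 = 316·316 + 137·137 + (-176)·(-176) = 149601
λ ≈ 1463389/149601 = 9.78195

λ ≈ 9.78195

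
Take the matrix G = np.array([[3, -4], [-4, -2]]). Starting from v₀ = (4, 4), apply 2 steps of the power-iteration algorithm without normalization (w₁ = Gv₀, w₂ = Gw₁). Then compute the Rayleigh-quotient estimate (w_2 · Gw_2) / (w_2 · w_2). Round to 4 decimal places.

-2.6930

w1 = Gv₀ = (3·4 + (-4)·4; (-4)·4 + (-2)·4) = (-4, -24)
w2 = Gw1 = (3·(-4) + (-4)·(-24); (-4)·(-4) + (-2)·(-24)) = (84, 64)
Gw2 = (-4, -464)
w2·Gw2 = 84·(-4) + 64·(-464) = -30032; w2·w2 = 84·84 + 64·64 = 11152
λ ≈ -30032/11152 = -2.6930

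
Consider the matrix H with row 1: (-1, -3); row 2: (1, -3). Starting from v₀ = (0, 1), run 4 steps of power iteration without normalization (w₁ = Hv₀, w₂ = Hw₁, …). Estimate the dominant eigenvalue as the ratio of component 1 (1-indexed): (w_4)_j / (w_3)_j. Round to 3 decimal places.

w1 = Hv₀ = ((-1)·0 + (-3)·1; 1·0 + (-3)·1) = (-3, -3)
w2 = Hw1 = ((-1)·(-3) + (-3)·(-3); 1·(-3) + (-3)·(-3)) = (12, 6)
w3 = Hw2 = (-30, -6)
w4 = Hw3 = (48, -12)
Ratio at component: 48 / -30 = -1.600

-1.600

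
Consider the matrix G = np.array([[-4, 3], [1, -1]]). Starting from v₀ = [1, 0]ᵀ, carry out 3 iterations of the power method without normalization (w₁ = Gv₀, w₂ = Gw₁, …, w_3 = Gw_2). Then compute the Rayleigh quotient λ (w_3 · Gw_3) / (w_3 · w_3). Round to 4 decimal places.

w1 = Gv₀ = ((-4)·1 + 3·0; 1·1 + (-1)·0) = (-4, 1)
w2 = Gw1 = ((-4)·(-4) + 3·1; 1·(-4) + (-1)·1) = (19, -5)
w3 = Gw2 = (-91, 24)
Gw3 = (436, -115)
w3·Gw3 = (-91)·436 + 24·(-115) = -42436; w3·w3 = (-91)·(-91) + 24·24 = 8857
λ ≈ -42436/8857 = -4.7912

-4.7912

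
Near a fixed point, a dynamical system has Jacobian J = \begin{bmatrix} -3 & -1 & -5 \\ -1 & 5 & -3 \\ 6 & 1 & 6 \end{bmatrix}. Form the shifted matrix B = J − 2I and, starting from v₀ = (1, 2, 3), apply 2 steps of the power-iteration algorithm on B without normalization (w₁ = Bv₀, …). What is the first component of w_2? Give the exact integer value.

14

B = J − 2I has rows (-5, -1, -5); (-1, 3, -3); (6, 1, 4)
w1 = Bv₀ = ((-5)·1 + (-1)·2 + (-5)·3; (-1)·1 + 3·2 + (-3)·3; 6·1 + 1·2 + 4·3) = (-22, -4, 20)
w2 = Bw1 = ((-5)·(-22) + (-1)·(-4) + (-5)·20; (-1)·(-22) + 3·(-4) + (-3)·20; 6·(-22) + 1·(-4) + 4·20) = (14, -50, -56)
Requested component of w2: 14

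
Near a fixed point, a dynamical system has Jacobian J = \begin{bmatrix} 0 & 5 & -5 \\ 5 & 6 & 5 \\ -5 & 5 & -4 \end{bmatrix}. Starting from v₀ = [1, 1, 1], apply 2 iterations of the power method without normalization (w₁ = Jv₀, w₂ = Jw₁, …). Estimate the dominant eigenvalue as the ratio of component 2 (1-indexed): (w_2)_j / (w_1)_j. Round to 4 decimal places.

4.7500

w1 = Jv₀ = (0, 16, -4)
w2 = Jw1 = (100, 76, 96)
Ratio at component: 76 / 16 = 4.7500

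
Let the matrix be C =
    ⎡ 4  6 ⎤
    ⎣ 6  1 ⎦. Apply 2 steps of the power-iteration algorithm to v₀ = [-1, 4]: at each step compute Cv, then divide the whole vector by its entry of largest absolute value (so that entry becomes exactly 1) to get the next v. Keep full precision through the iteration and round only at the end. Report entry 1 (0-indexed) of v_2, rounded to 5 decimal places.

1.00000

Cv0 = (20.000000, -2.000000); divide by 20.000000 → v1 = (1.000000, -0.100000)
Cv1 = (3.400000, 5.900000); divide by 5.900000 → v2 = (0.576271, 1.000000)
Requested entry of v2: 118/118 = 1.00000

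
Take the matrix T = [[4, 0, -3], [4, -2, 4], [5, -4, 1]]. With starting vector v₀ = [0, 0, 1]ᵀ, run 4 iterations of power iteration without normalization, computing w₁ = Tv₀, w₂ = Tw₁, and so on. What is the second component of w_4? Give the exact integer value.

252

w1 = Tv₀ = (4·0 + 0·0 + (-3)·1; 4·0 + (-2)·0 + 4·1; 5·0 + (-4)·0 + 1·1) = (-3, 4, 1)
w2 = Tw1 = (4·(-3) + 0·4 + (-3)·1; 4·(-3) + (-2)·4 + 4·1; 5·(-3) + (-4)·4 + 1·1) = (-15, -16, -30)
w3 = Tw2 = (30, -148, -41)
w4 = Tw3 = (243, 252, 701)
The requested component of w4 is 252.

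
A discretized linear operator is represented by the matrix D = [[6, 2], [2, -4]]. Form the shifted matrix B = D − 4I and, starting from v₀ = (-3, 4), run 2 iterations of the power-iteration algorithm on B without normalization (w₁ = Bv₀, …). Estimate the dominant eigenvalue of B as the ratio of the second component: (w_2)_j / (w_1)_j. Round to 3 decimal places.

μ ≈ -8.105

B = D − 4I has rows (2, 2); (2, -8)
w1 = Bv₀ = (2·(-3) + 2·4; 2·(-3) + (-8)·4) = (2, -38)
w2 = Bw1 = (2·2 + 2·(-38); 2·2 + (-8)·(-38)) = (-72, 308)
Ratio: 308/-38 = -8.105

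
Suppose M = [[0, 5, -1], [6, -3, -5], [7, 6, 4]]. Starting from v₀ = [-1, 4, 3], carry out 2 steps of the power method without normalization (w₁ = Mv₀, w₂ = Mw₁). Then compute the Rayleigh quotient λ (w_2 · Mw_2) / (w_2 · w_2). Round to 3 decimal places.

λ ≈ -3.902

w1 = Mv₀ = (0·(-1) + 5·4 + (-1)·3; 6·(-1) + (-3)·4 + (-5)·3; 7·(-1) + 6·4 + 4·3) = (17, -33, 29)
w2 = Mw1 = (0·17 + 5·(-33) + (-1)·29; 6·17 + (-3)·(-33) + (-5)·29; 7·17 + 6·(-33) + 4·29) = (-194, 56, 37)
Mw2 = (243, -1517, -874)
w2·Mw2 = (-194)·243 + 56·(-1517) + 37·(-874) = -164432; w2·w2 = (-194)·(-194) + 56·56 + 37·37 = 42141
λ ≈ -164432/42141 = -3.902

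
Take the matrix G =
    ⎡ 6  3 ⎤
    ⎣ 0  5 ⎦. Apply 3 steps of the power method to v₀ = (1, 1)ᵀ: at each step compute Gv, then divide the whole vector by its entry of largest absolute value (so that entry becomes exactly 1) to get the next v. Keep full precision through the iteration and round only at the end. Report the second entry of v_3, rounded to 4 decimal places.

Gv0 = (9.00000, 5.00000); divide by 9.00000 → v1 = (1.00000, 0.55556)
Gv1 = (7.66667, 2.77778); divide by 7.66667 → v2 = (1.00000, 0.36232)
Gv2 = (7.08696, 1.81159); divide by 7.08696 → v3 = (1.00000, 0.25562)
Requested entry of v3: 125/489 = 0.2556

0.2556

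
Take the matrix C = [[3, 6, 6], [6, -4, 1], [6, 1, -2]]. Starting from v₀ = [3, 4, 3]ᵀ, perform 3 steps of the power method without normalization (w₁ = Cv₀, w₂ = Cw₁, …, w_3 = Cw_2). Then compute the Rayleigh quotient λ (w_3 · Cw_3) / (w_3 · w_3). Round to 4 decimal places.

λ ≈ 7.7229

w1 = Cv₀ = (3·3 + 6·4 + 6·3; 6·3 + (-4)·4 + 1·3; 6·3 + 1·4 + (-2)·3) = (51, 5, 16)
w2 = Cw1 = (3·51 + 6·5 + 6·16; 6·51 + (-4)·5 + 1·16; 6·51 + 1·5 + (-2)·16) = (279, 302, 279)
w3 = Cw2 = (4323, 745, 1418)
Cw3 = (25947, 24376, 23847)
w3·Cw3 = 4323·25947 + 745·24376 + 1418·23847 = 164144047; w3·w3 = 4323·4323 + 745·745 + 1418·1418 = 21254078
λ ≈ 164144047/21254078 = 7.7229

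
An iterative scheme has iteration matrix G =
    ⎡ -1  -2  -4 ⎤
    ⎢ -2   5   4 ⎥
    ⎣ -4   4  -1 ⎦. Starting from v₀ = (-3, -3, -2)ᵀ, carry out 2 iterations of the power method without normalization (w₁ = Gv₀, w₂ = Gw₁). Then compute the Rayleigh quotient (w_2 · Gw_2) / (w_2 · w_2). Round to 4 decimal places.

5.6909

w1 = Gv₀ = ((-1)·(-3) + (-2)·(-3) + (-4)·(-2); (-2)·(-3) + 5·(-3) + 4·(-2); (-4)·(-3) + 4·(-3) + (-1)·(-2)) = (17, -17, 2)
w2 = Gw1 = ((-1)·17 + (-2)·(-17) + (-4)·2; (-2)·17 + 5·(-17) + 4·2; (-4)·17 + 4·(-17) + (-1)·2) = (9, -111, -138)
Gw2 = (765, -1125, -342)
w2·Gw2 = 9·765 + (-111)·(-1125) + (-138)·(-342) = 178956; w2·w2 = 9·9 + (-111)·(-111) + (-138)·(-138) = 31446
λ ≈ 178956/31446 = 5.6909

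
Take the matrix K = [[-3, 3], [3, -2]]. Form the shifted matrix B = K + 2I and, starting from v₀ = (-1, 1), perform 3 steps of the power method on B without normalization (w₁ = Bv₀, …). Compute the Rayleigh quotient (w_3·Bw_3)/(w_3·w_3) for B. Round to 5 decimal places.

-3.53570

B = K + 2I has rows (-1, 3); (3, 0)
w1 = Bv₀ = ((-1)·(-1) + 3·1; 3·(-1) + 0·1) = (4, -3)
w2 = Bw1 = ((-1)·4 + 3·(-3); 3·4 + 0·(-3)) = (-13, 12)
w3 = Bw2 = (49, -39)
Bw3 = (-166, 147)
w3·Bw3 = -13867; w3·w3 = 3922; μ ≈ -13867/3922 = -3.53570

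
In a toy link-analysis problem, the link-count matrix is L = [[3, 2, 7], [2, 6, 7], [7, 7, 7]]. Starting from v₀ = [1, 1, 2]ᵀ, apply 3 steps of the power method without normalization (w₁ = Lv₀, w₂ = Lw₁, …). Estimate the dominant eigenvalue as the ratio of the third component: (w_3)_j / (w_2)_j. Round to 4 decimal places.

w1 = Lv₀ = (19, 22, 28)
w2 = Lw1 = (297, 366, 483)
w3 = Lw2 = (5004, 6171, 8022)
Ratio at component: 8022 / 483 = 16.6087

16.6087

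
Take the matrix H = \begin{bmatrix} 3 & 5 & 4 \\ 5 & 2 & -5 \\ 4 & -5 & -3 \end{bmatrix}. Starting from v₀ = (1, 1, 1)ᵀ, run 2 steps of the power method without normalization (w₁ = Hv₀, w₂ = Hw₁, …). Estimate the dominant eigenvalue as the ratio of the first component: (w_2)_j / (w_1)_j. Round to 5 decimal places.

w1 = Hv₀ = (3·1 + 5·1 + 4·1; 5·1 + 2·1 + (-5)·1; 4·1 + (-5)·1 + (-3)·1) = (12, 2, -4)
w2 = Hw1 = (3·12 + 5·2 + 4·(-4); 5·12 + 2·2 + (-5)·(-4); 4·12 + (-5)·2 + (-3)·(-4)) = (30, 84, 50)
Ratio at component: 30 / 12 = 2.50000

λ ≈ 2.50000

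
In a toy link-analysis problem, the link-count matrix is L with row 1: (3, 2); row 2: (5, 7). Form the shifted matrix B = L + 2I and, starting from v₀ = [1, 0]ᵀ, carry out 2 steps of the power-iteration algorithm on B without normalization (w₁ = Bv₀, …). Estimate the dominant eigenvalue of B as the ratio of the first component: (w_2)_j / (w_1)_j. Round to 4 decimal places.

μ ≈ 7.0000

B = L + 2I has rows (5, 2); (5, 9)
w1 = Bv₀ = (5, 5)
w2 = Bw1 = (35, 70)
Ratio: 35/5 = 7.0000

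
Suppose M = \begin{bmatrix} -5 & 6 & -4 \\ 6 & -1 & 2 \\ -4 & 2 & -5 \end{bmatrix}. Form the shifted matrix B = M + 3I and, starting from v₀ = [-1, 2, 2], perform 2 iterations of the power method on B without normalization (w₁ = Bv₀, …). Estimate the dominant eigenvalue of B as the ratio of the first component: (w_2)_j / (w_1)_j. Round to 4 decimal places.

B = M + 3I has rows (-2, 6, -4); (6, 2, 2); (-4, 2, -2)
w1 = Bv₀ = ((-2)·(-1) + 6·2 + (-4)·2; 6·(-1) + 2·2 + 2·2; (-4)·(-1) + 2·2 + (-2)·2) = (6, 2, 4)
w2 = Bw1 = ((-2)·6 + 6·2 + (-4)·4; 6·6 + 2·2 + 2·4; (-4)·6 + 2·2 + (-2)·4) = (-16, 48, -28)
Ratio: -16/6 = -2.6667

μ ≈ -2.6667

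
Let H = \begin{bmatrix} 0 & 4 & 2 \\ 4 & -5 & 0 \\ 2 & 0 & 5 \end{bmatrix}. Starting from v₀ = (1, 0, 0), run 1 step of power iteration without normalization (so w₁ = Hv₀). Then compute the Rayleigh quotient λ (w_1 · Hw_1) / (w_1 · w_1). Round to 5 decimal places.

w1 = Hv₀ = (0·1 + 4·0 + 2·0; 4·1 + (-5)·0 + 0·0; 2·1 + 0·0 + 5·0) = (0, 4, 2)
Hw1 = (20, -20, 10)
w1·Hw1 = 0·20 + 4·(-20) + 2·10 = -60; w1·w1 = 0·0 + 4·4 + 2·2 = 20
λ ≈ -60/20 = -3.00000

λ ≈ -3.00000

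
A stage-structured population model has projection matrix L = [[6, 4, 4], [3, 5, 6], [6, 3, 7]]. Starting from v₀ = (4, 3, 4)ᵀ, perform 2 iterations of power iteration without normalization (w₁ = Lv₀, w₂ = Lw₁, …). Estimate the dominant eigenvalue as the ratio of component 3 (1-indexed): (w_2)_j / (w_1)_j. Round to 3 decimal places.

λ ≈ 14.623

w1 = Lv₀ = (6·4 + 4·3 + 4·4; 3·4 + 5·3 + 6·4; 6·4 + 3·3 + 7·4) = (52, 51, 61)
w2 = Lw1 = (6·52 + 4·51 + 4·61; 3·52 + 5·51 + 6·61; 6·52 + 3·51 + 7·61) = (760, 777, 892)
Ratio at component: 892 / 61 = 14.623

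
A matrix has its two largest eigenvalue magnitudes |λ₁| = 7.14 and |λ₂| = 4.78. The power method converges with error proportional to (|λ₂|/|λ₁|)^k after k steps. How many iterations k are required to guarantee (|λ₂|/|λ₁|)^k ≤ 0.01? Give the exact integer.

|λ₂/λ₁| = 4.78/7.14 = 0.66947
Need k ≥ ln(0.01) / ln(0.66947) = -4.6052 / -0.4013 ≈ 11.476
Smallest integer k satisfying the bound: 12

12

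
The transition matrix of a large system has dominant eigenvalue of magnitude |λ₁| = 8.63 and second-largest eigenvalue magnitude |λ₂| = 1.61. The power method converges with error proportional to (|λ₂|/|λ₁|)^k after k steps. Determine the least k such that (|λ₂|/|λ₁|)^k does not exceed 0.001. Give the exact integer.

|λ₂/λ₁| = 1.61/8.63 = 0.18656
Need k ≥ ln(0.001) / ln(0.18656) = -6.9078 / -1.6790 ≈ 4.114
Smallest integer k satisfying the bound: 5

5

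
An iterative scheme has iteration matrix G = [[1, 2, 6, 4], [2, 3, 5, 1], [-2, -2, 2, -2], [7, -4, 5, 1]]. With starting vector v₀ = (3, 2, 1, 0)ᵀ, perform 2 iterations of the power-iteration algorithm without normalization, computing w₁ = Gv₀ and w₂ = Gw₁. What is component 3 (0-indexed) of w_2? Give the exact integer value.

w1 = Gv₀ = (1·3 + 2·2 + 6·1 + 4·0; 2·3 + 3·2 + 5·1 + 1·0; (-2)·3 + (-2)·2 + 2·1 + (-2)·0; 7·3 + (-4)·2 + 5·1 + 1·0) = (13, 17, -8, 18)
w2 = Gw1 = (1·13 + 2·17 + 6·(-8) + 4·18; 2·13 + 3·17 + 5·(-8) + 1·18; (-2)·13 + (-2)·17 + 2·(-8) + (-2)·18; 7·13 + (-4)·17 + 5·(-8) + 1·18) = (71, 55, -112, 1)
The requested component of w2 is 1.

1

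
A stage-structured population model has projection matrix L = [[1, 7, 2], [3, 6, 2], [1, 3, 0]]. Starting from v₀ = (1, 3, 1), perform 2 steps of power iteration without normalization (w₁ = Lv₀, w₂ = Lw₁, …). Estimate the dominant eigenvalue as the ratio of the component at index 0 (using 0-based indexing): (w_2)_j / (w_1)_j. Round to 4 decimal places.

8.5417

w1 = Lv₀ = (1·1 + 7·3 + 2·1; 3·1 + 6·3 + 2·1; 1·1 + 3·3 + 0·1) = (24, 23, 10)
w2 = Lw1 = (1·24 + 7·23 + 2·10; 3·24 + 6·23 + 2·10; 1·24 + 3·23 + 0·10) = (205, 230, 93)
Ratio at component: 205 / 24 = 8.5417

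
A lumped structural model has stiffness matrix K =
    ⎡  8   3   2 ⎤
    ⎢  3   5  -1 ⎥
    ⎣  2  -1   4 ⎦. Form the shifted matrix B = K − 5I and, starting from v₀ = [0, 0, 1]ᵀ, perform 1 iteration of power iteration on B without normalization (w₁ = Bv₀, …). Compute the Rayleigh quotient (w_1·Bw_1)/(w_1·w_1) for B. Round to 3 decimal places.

B = K − 5I has rows (3, 3, 2); (3, 0, -1); (2, -1, -1)
w1 = Bv₀ = (3·0 + 3·0 + 2·1; 3·0 + 0·0 + (-1)·1; 2·0 + (-1)·0 + (-1)·1) = (2, -1, -1)
Bw1 = (1, 7, 6)
w1·Bw1 = -11; w1·w1 = 6; μ ≈ -11/6 = -1.833

-1.833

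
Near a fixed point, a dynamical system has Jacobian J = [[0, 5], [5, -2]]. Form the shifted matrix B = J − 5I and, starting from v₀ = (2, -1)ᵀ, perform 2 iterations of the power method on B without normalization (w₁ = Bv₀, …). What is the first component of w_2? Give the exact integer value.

B = J − 5I has rows (-5, 5); (5, -7)
w1 = Bv₀ = ((-5)·2 + 5·(-1); 5·2 + (-7)·(-1)) = (-15, 17)
w2 = Bw1 = ((-5)·(-15) + 5·17; 5·(-15) + (-7)·17) = (160, -194)
Requested component of w2: 160

160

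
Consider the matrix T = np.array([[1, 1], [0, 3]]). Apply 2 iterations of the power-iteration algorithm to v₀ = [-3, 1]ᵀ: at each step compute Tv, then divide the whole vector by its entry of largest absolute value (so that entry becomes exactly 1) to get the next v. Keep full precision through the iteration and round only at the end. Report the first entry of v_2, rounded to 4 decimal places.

Tv0 = (-2.00000, 3.00000); divide by 3.00000 → v1 = (-0.66667, 1.00000)
Tv1 = (0.33333, 3.00000); divide by 3.00000 → v2 = (0.11111, 1.00000)
Requested entry of v2: 1/9 = 0.1111

0.1111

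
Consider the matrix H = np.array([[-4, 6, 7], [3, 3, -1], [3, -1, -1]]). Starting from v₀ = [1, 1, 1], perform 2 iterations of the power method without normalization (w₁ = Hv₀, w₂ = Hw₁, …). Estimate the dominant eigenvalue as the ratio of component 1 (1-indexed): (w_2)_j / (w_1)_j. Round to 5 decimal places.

λ ≈ 0.11111

w1 = Hv₀ = ((-4)·1 + 6·1 + 7·1; 3·1 + 3·1 + (-1)·1; 3·1 + (-1)·1 + (-1)·1) = (9, 5, 1)
w2 = Hw1 = ((-4)·9 + 6·5 + 7·1; 3·9 + 3·5 + (-1)·1; 3·9 + (-1)·5 + (-1)·1) = (1, 41, 21)
Ratio at component: 1 / 9 = 0.11111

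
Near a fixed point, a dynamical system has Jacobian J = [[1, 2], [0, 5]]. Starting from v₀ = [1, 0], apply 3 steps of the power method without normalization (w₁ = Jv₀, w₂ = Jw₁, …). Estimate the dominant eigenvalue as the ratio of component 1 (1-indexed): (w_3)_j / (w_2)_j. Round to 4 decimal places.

w1 = Jv₀ = (1, 0)
w2 = Jw1 = (1, 0)
w3 = Jw2 = (1, 0)
Ratio at component: 1 / 1 = 1.0000

1.0000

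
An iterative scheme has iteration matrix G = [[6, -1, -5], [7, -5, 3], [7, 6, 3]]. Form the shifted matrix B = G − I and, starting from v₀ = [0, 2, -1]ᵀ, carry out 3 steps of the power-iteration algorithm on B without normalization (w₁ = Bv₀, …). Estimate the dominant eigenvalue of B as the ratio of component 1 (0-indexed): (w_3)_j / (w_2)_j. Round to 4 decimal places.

B = G − I has rows (5, -1, -5); (7, -6, 3); (7, 6, 2)
w1 = Bv₀ = (5·0 + (-1)·2 + (-5)·(-1); 7·0 + (-6)·2 + 3·(-1); 7·0 + 6·2 + 2·(-1)) = (3, -15, 10)
w2 = Bw1 = (5·3 + (-1)·(-15) + (-5)·10; 7·3 + (-6)·(-15) + 3·10; 7·3 + 6·(-15) + 2·10) = (-20, 141, -49)
w3 = Bw2 = (4, -1133, 608)
Ratio: -1133/141 = -8.0355

-8.0355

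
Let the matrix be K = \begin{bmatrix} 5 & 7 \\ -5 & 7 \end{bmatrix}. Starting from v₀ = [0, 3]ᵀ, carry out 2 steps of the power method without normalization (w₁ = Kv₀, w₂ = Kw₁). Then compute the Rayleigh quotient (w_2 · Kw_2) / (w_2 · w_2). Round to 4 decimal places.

5.3784

w1 = Kv₀ = (5·0 + 7·3; (-5)·0 + 7·3) = (21, 21)
w2 = Kw1 = (5·21 + 7·21; (-5)·21 + 7·21) = (252, 42)
Kw2 = (1554, -966)
w2·Kw2 = 252·1554 + 42·(-966) = 351036; w2·w2 = 252·252 + 42·42 = 65268
λ ≈ 351036/65268 = 5.3784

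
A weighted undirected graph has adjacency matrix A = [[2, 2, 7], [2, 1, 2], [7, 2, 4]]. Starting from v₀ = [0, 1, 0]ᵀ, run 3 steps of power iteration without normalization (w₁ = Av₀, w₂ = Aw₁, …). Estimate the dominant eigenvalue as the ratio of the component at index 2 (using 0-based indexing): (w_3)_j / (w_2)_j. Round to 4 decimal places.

w1 = Av₀ = (2·0 + 2·1 + 7·0; 2·0 + 1·1 + 2·0; 7·0 + 2·1 + 4·0) = (2, 1, 2)
w2 = Aw1 = (2·2 + 2·1 + 7·2; 2·2 + 1·1 + 2·2; 7·2 + 2·1 + 4·2) = (20, 9, 24)
w3 = Aw2 = (226, 97, 254)
Ratio at component: 254 / 24 = 10.5833

10.5833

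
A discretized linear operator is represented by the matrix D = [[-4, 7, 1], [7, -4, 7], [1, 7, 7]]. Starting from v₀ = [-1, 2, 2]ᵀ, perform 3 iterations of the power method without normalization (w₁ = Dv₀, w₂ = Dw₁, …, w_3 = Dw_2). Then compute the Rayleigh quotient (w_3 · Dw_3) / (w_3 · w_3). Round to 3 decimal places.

w1 = Dv₀ = ((-4)·(-1) + 7·2 + 1·2; 7·(-1) + (-4)·2 + 7·2; 1·(-1) + 7·2 + 7·2) = (20, -1, 27)
w2 = Dw1 = ((-4)·20 + 7·(-1) + 1·27; 7·20 + (-4)·(-1) + 7·27; 1·20 + 7·(-1) + 7·27) = (-60, 333, 202)
w3 = Dw2 = (2773, -338, 3685)
Dw3 = (-9773, 46558, 26202)
w3·Dw3 = 2773·(-9773) + (-338)·46558 + 3685·26202 = 53717237; w3·w3 = 2773·2773 + (-338)·(-338) + 3685·3685 = 21382998
λ ≈ 53717237/21382998 = 2.512

2.512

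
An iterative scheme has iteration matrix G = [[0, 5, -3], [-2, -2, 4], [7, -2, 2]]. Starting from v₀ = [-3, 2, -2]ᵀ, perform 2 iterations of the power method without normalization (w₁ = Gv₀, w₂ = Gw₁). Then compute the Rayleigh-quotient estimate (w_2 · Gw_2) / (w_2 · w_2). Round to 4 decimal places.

-2.0857

w1 = Gv₀ = (0·(-3) + 5·2 + (-3)·(-2); (-2)·(-3) + (-2)·2 + 4·(-2); 7·(-3) + (-2)·2 + 2·(-2)) = (16, -6, -29)
w2 = Gw1 = (0·16 + 5·(-6) + (-3)·(-29); (-2)·16 + (-2)·(-6) + 4·(-29); 7·16 + (-2)·(-6) + 2·(-29)) = (57, -136, 66)
Gw2 = (-878, 422, 803)
w2·Gw2 = 57·(-878) + (-136)·422 + 66·803 = -54440; w2·w2 = 57·57 + (-136)·(-136) + 66·66 = 26101
λ ≈ -54440/26101 = -2.0857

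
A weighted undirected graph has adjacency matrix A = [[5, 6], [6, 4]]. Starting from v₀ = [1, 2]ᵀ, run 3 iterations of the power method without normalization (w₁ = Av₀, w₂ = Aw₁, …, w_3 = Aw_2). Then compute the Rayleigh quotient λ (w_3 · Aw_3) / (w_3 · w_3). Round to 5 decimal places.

w1 = Av₀ = (5·1 + 6·2; 6·1 + 4·2) = (17, 14)
w2 = Aw1 = (5·17 + 6·14; 6·17 + 4·14) = (169, 158)
w3 = Aw2 = (1793, 1646)
Aw3 = (18841, 17342)
w3·Aw3 = 1793·18841 + 1646·17342 = 62326845; w3·w3 = 1793·1793 + 1646·1646 = 5924165
λ ≈ 62326845/5924165 = 10.52078

10.52078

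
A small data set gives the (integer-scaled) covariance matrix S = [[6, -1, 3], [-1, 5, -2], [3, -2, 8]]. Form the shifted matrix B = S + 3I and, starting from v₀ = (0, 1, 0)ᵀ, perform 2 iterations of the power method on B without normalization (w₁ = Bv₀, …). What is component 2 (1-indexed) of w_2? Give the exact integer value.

69

B = S + 3I has rows (9, -1, 3); (-1, 8, -2); (3, -2, 11)
w1 = Bv₀ = (9·0 + (-1)·1 + 3·0; (-1)·0 + 8·1 + (-2)·0; 3·0 + (-2)·1 + 11·0) = (-1, 8, -2)
w2 = Bw1 = (9·(-1) + (-1)·8 + 3·(-2); (-1)·(-1) + 8·8 + (-2)·(-2); 3·(-1) + (-2)·8 + 11·(-2)) = (-23, 69, -41)
Requested component of w2: 69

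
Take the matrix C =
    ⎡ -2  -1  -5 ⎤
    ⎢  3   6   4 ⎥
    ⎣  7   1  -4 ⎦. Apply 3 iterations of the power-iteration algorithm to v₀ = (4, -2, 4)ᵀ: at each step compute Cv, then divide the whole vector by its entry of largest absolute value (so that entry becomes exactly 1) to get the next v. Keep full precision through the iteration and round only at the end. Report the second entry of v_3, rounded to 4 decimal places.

-0.5180

Cv0 = (-26.00000, 16.00000, 10.00000); divide by -26.00000 → v1 = (1.00000, -0.61538, -0.38462)
Cv1 = (0.53846, -2.23077, 7.92308); divide by 7.92308 → v2 = (0.06796, -0.28155, 1.00000)
Cv2 = (-4.85437, 2.51456, -3.80583); divide by -4.85437 → v3 = (1.00000, -0.51800, 0.78400)
Requested entry of v3: -518/1000 = -0.5180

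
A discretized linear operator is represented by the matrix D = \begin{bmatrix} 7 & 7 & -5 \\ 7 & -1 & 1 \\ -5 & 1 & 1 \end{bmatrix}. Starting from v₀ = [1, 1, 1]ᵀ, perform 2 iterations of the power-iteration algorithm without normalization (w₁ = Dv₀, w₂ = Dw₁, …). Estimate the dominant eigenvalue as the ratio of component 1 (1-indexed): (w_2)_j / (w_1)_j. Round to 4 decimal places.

14.1111

w1 = Dv₀ = (7·1 + 7·1 + (-5)·1; 7·1 + (-1)·1 + 1·1; (-5)·1 + 1·1 + 1·1) = (9, 7, -3)
w2 = Dw1 = (7·9 + 7·7 + (-5)·(-3); 7·9 + (-1)·7 + 1·(-3); (-5)·9 + 1·7 + 1·(-3)) = (127, 53, -41)
Ratio at component: 127 / 9 = 14.1111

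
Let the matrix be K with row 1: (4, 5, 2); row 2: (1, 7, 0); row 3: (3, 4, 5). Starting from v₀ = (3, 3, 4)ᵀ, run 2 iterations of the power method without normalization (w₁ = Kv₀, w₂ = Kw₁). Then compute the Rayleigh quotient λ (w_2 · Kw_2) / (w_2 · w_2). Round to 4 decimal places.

λ ≈ 9.3526

w1 = Kv₀ = (4·3 + 5·3 + 2·4; 1·3 + 7·3 + 0·4; 3·3 + 4·3 + 5·4) = (35, 24, 41)
w2 = Kw1 = (4·35 + 5·24 + 2·41; 1·35 + 7·24 + 0·41; 3·35 + 4·24 + 5·41) = (342, 203, 406)
Kw2 = (3195, 1763, 3868)
w2·Kw2 = 342·3195 + 203·1763 + 406·3868 = 3020987; w2·w2 = 342·342 + 203·203 + 406·406 = 323009
λ ≈ 3020987/323009 = 9.3526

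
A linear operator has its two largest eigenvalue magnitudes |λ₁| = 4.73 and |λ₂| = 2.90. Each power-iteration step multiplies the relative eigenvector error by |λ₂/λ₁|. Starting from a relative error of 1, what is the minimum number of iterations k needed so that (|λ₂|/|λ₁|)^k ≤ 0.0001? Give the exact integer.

|λ₂/λ₁| = 2.90/4.73 = 0.61311
Need k ≥ ln(0.0001) / ln(0.61311) = -9.2103 / -0.4892 ≈ 18.827
Smallest integer k satisfying the bound: 19

19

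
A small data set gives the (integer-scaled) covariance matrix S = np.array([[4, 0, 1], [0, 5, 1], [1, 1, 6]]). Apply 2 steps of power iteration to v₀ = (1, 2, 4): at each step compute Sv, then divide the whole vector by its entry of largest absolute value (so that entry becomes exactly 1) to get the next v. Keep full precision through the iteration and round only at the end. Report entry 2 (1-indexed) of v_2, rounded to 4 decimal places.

Sv0 = (8.00000, 14.00000, 27.00000); divide by 27.00000 → v1 = (0.29630, 0.51852, 1.00000)
Sv1 = (2.18519, 3.59259, 6.81481); divide by 6.81481 → v2 = (0.32065, 0.52717, 1.00000)
Requested entry of v2: 97/184 = 0.5272

0.5272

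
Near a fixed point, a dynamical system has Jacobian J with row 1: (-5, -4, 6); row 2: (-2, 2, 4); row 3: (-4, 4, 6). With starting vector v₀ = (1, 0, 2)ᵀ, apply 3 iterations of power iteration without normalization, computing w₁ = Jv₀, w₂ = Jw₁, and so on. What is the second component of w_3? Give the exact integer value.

258

w1 = Jv₀ = ((-5)·1 + (-4)·0 + 6·2; (-2)·1 + 2·0 + 4·2; (-4)·1 + 4·0 + 6·2) = (7, 6, 8)
w2 = Jw1 = ((-5)·7 + (-4)·6 + 6·8; (-2)·7 + 2·6 + 4·8; (-4)·7 + 4·6 + 6·8) = (-11, 30, 44)
w3 = Jw2 = (199, 258, 428)
The requested component of w3 is 258.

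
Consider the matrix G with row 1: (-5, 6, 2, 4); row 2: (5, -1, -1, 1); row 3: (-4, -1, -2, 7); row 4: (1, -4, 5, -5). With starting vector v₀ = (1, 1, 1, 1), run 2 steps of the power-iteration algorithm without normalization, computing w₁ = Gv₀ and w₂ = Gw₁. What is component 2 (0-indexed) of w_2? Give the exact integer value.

w1 = Gv₀ = ((-5)·1 + 6·1 + 2·1 + 4·1; 5·1 + (-1)·1 + (-1)·1 + 1·1; (-4)·1 + (-1)·1 + (-2)·1 + 7·1; 1·1 + (-4)·1 + 5·1 + (-5)·1) = (7, 4, 0, -3)
w2 = Gw1 = ((-5)·7 + 6·4 + 2·0 + 4·(-3); 5·7 + (-1)·4 + (-1)·0 + 1·(-3); (-4)·7 + (-1)·4 + (-2)·0 + 7·(-3); 1·7 + (-4)·4 + 5·0 + (-5)·(-3)) = (-23, 28, -53, 6)
The requested component of w2 is -53.

-53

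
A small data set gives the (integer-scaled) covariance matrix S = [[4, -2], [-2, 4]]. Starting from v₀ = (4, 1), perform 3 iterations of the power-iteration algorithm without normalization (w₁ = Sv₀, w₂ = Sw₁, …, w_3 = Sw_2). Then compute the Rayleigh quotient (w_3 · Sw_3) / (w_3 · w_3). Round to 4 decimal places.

w1 = Sv₀ = (14, -4)
w2 = Sw1 = (64, -44)
w3 = Sw2 = (344, -304)
Sw3 = (1984, -1904)
w3·Sw3 = 344·1984 + (-304)·(-1904) = 1261312; w3·w3 = 344·344 + (-304)·(-304) = 210752
λ ≈ 1261312/210752 = 5.9848

λ ≈ 5.9848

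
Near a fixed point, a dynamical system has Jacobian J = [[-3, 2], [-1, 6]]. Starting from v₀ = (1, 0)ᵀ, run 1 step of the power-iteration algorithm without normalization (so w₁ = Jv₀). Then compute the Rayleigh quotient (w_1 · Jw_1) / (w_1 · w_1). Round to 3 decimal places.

w1 = Jv₀ = (-3, -1)
Jw1 = (7, -3)
w1·Jw1 = (-3)·7 + (-1)·(-3) = -18; w1·w1 = (-3)·(-3) + (-1)·(-1) = 10
λ ≈ -18/10 = -1.800

-1.800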